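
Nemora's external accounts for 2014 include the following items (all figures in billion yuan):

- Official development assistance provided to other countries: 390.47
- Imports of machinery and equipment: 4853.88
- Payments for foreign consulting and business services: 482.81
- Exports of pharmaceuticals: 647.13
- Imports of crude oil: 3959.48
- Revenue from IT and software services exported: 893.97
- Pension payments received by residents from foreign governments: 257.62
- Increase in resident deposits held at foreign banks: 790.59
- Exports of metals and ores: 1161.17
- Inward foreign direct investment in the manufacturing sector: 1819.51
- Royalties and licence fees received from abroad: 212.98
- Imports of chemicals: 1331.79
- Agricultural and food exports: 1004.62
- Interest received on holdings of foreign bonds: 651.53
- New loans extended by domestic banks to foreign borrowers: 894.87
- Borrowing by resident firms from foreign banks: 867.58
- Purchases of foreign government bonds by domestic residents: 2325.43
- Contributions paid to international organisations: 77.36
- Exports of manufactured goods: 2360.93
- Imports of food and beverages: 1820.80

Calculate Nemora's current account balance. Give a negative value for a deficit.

Goods: 647.13 - 4853.88 - 1820.80 + 1004.62 + 2360.93 - 3959.48 + 1161.17 - 1331.79 = -6792.10
Services: 212.98 + 893.97 - 482.81 = 624.14
Primary income: 651.53
Secondary income: -77.36 - 390.47 + 257.62 = -210.21
Current account = (-6792.10) + 624.14 + 651.53 + (-210.21) = -5726.64
(Excluded from the current account — financial account: increase in resident deposits held at foreign banks 790.59, inward foreign direct investment in the manufacturing sector 1819.51, new loans extended by domestic banks to foreign borrowers 894.87, borrowing by resident firms from foreign banks 867.58, purchases of foreign government bonds by domestic residents 2325.43.)

-5726.64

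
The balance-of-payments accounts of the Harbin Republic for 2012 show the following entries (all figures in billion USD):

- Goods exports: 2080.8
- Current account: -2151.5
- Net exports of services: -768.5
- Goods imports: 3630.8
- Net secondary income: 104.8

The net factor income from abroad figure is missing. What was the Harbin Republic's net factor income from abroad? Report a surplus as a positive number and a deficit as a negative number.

Current account = goods balance + services balance + net primary income + net secondary income
Sum of the known components = -2213.7
Net factor income from abroad = CA - (known components) = -2151.5 - (-2213.7) = 62.2

62.2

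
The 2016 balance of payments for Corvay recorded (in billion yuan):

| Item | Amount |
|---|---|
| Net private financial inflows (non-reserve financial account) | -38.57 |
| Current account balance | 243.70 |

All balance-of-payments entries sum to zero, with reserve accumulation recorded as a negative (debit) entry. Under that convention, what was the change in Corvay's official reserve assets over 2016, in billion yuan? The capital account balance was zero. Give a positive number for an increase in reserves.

Official reserve transactions balance = -(243.70 + (-38.57)) = -205.13
An accumulation of reserves is recorded as a debit (negative entry), so the change in the stock of reserves is the negative of that balance.
Change in official reserves = -(-205.13) = 205.13

205.13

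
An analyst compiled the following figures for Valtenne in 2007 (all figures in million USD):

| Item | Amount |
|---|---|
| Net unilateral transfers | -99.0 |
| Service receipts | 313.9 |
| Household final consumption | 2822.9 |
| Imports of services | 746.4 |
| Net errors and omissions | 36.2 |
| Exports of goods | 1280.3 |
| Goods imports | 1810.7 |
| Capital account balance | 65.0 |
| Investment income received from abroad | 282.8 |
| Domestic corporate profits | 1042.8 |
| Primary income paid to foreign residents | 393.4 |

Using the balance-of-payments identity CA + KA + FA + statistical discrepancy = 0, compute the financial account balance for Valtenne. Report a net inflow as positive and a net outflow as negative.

1071.3

Goods balance = 1280.3 - 1810.7 = -530.4
Services balance = 313.9 - 746.4 = -432.5
Trade balance (goods + services) = -530.4 + (-432.5) = -962.9
Net primary income = 282.8 - 393.4 = -110.6
Net secondary income = -99.0
Current account = -962.9 + (-110.6) + (-99.0) = -1172.5
Financial account = -(-1172.5 + 65.0 + 36.2) = 1071.3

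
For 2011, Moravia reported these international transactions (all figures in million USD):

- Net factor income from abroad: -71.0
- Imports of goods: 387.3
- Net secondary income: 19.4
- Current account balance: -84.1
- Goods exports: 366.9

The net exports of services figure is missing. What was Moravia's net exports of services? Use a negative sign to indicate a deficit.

-12.1

Current account = goods balance + services balance + net primary income + net secondary income
Sum of the known components = -72.0
Net exports of services = CA - (known components) = -84.1 - (-72.0) = -12.1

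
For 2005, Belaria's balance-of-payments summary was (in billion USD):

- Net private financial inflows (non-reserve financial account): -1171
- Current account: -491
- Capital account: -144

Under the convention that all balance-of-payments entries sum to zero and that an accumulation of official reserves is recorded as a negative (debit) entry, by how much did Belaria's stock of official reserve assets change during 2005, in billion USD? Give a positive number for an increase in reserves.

-1806

Official reserve transactions balance = -((-491) + (-144) + (-1171)) = 1806
An accumulation of reserves is recorded as a debit (negative entry), so the change in the stock of reserves is the negative of that balance.
Change in official reserves = -(1806) = -1806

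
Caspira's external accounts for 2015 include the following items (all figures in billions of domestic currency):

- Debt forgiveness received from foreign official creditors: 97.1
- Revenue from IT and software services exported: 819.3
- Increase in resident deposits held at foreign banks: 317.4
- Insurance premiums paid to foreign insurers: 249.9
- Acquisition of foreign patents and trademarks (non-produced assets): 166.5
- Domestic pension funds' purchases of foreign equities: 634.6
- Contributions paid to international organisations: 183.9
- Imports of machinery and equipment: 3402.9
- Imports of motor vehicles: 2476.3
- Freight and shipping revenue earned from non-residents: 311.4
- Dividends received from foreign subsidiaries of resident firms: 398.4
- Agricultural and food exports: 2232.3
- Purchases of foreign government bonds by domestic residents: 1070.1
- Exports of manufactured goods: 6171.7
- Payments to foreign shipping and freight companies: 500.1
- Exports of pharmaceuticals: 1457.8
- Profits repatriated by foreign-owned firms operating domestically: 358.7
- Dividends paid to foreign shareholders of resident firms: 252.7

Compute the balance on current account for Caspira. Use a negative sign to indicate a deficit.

Goods: 1457.8 + 2232.3 - 2476.3 + 6171.7 - 3402.9 = 3982.6
Services: 311.4 + 819.3 - 249.9 - 500.1 = 380.7
Primary income: -252.7 - 358.7 + 398.4 = -213.0
Secondary income: -183.9
Current account = 3982.6 + 380.7 + (-213.0) + (-183.9) = 3966.4
(Excluded from the current account — capital account: debt forgiveness received from foreign official creditors 97.1, acquisition of foreign patents and trademarks (non-produced assets) 166.5; financial account: increase in resident deposits held at foreign banks 317.4, domestic pension funds' purchases of foreign equities 634.6, purchases of foreign government bonds by domestic residents 1070.1.)

3966.4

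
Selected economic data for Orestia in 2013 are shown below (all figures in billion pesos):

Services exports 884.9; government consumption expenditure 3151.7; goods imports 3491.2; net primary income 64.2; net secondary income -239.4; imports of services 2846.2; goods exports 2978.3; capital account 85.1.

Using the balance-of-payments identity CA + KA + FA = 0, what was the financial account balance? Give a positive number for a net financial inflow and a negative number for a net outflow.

2564.3

Goods balance = 2978.3 - 3491.2 = -512.9
Services balance = 884.9 - 2846.2 = -1961.3
Trade balance (goods + services) = -512.9 + (-1961.3) = -2474.2
Net primary income = 64.2
Net secondary income = -239.4
Current account = -2474.2 + 64.2 + (-239.4) = -2649.4
Financial account = -(-2649.4 + 85.1) = 2564.3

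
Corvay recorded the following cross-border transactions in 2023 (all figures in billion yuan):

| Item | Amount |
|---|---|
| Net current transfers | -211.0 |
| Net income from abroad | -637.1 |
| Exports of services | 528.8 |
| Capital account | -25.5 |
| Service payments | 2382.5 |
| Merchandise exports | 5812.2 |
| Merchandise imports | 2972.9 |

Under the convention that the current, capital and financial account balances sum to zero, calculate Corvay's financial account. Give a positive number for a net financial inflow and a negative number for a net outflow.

Goods balance = 5812.2 - 2972.9 = 2839.3
Services balance = 528.8 - 2382.5 = -1853.7
Trade balance (goods + services) = 2839.3 + (-1853.7) = 985.6
Net primary income = -637.1
Net secondary income = -211.0
Current account = 985.6 + (-637.1) + (-211.0) = 137.5
Financial account = -(137.5 + (-25.5)) = -112.0

-112.0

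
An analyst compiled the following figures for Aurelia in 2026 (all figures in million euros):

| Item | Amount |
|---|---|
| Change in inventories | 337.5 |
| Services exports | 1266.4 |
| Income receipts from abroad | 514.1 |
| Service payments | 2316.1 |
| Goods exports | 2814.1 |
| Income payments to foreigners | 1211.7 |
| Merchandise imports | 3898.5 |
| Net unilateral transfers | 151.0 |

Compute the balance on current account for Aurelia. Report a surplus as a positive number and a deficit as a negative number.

Goods balance = 2814.1 - 3898.5 = -1084.4
Services balance = 1266.4 - 2316.1 = -1049.7
Trade balance (goods + services) = -1084.4 + (-1049.7) = -2134.1
Net primary income = 514.1 - 1211.7 = -697.6
Net secondary income = 151.0
Current account = -2134.1 + (-697.6) + 151.0 = -2680.7

-2680.7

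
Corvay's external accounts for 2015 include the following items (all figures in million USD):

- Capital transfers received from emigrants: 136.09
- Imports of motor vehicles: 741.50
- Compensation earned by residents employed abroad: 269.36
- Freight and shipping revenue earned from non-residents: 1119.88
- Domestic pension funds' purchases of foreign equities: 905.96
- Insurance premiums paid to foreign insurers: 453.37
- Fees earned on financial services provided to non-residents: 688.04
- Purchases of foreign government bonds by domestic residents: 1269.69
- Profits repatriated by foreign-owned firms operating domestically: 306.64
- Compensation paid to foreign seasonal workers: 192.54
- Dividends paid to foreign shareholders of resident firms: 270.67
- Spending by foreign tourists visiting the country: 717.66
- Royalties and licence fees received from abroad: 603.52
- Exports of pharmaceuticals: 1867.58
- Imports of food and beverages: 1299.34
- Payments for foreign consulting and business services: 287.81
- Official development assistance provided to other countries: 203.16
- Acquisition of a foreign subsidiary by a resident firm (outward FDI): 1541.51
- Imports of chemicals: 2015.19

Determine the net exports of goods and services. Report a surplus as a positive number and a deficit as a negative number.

Goods: 1867.58 - 1299.34 - 741.50 - 2015.19 = -2188.45
Services: -453.37 - 287.81 + 717.66 + 688.04 + 603.52 + 1119.88 = 2387.92
Trade balance = -2188.45 + 2387.92 = 199.47
(Excluded from the trade balance — capital account: capital transfers received from emigrants 136.09; primary income: compensation earned by residents employed abroad 269.36, profits repatriated by foreign-owned firms operating domestically 306.64, compensation paid to foreign seasonal workers 192.54, dividends paid to foreign shareholders of resident firms 270.67; financial account: domestic pension funds' purchases of foreign equities 905.96, purchases of foreign government bonds by domestic residents 1269.69, acquisition of a foreign subsidiary by a resident firm (outward FDI) 1541.51; secondary income: official development assistance provided to other countries 203.16.)

199.47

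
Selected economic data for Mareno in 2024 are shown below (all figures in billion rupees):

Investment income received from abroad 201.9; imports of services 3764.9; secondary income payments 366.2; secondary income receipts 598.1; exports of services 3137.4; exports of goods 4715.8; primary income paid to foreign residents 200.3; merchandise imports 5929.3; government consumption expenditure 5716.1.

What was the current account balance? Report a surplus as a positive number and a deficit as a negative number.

Goods balance = 4715.8 - 5929.3 = -1213.5
Services balance = 3137.4 - 3764.9 = -627.5
Trade balance (goods + services) = -1213.5 + (-627.5) = -1841.0
Net primary income = 201.9 - 200.3 = 1.6
Net secondary income = 598.1 - 366.2 = 231.9
Current account = -1841.0 + 1.6 + 231.9 = -1607.5

-1607.5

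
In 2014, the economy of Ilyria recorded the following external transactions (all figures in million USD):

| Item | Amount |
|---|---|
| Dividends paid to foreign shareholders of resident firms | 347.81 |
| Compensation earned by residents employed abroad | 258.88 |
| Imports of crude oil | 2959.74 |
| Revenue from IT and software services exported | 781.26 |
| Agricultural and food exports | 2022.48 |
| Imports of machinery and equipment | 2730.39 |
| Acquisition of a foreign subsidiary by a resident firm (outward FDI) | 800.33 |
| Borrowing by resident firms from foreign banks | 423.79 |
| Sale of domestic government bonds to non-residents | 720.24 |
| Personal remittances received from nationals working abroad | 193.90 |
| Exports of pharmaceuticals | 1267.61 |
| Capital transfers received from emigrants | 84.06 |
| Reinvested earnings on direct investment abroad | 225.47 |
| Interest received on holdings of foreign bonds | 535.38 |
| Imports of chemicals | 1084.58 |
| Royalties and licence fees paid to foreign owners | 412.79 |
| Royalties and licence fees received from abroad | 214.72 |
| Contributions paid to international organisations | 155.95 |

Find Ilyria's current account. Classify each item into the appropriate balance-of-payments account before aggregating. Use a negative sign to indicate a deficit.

Goods: 2022.48 - 2959.74 + 1267.61 - 2730.39 - 1084.58 = -3484.62
Services: 214.72 + 781.26 - 412.79 = 583.19
Primary income: 225.47 + 258.88 + 535.38 - 347.81 = 671.92
Secondary income: 193.90 - 155.95 = 37.95
Current account = (-3484.62) + 583.19 + 671.92 + 37.95 = -2191.56
(Excluded from the current account — financial account: acquisition of a foreign subsidiary by a resident firm (outward FDI) 800.33, borrowing by resident firms from foreign banks 423.79, sale of domestic government bonds to non-residents 720.24; capital account: capital transfers received from emigrants 84.06.)

-2191.56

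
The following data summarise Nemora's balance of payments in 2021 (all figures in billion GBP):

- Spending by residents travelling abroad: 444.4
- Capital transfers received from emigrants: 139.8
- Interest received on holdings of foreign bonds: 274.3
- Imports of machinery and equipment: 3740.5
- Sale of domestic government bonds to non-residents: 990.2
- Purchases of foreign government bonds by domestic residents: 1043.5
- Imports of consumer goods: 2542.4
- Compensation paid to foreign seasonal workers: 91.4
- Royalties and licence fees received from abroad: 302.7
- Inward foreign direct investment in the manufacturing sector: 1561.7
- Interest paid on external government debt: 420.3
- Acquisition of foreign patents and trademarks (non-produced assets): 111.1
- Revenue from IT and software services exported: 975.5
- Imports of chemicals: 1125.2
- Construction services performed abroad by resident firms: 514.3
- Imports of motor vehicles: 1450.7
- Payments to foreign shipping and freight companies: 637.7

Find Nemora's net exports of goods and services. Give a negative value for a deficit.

-8148.4

Goods: -1125.2 - 2542.4 - 1450.7 - 3740.5 = -8858.8
Services: -444.4 + 302.7 + 514.3 + 975.5 - 637.7 = 710.4
Trade balance = -8858.8 + 710.4 = -8148.4
(Excluded from the trade balance — capital account: capital transfers received from emigrants 139.8, acquisition of foreign patents and trademarks (non-produced assets) 111.1; primary income: interest received on holdings of foreign bonds 274.3, compensation paid to foreign seasonal workers 91.4, interest paid on external government debt 420.3; financial account: sale of domestic government bonds to non-residents 990.2, purchases of foreign government bonds by domestic residents 1043.5, inward foreign direct investment in the manufacturing sector 1561.7.)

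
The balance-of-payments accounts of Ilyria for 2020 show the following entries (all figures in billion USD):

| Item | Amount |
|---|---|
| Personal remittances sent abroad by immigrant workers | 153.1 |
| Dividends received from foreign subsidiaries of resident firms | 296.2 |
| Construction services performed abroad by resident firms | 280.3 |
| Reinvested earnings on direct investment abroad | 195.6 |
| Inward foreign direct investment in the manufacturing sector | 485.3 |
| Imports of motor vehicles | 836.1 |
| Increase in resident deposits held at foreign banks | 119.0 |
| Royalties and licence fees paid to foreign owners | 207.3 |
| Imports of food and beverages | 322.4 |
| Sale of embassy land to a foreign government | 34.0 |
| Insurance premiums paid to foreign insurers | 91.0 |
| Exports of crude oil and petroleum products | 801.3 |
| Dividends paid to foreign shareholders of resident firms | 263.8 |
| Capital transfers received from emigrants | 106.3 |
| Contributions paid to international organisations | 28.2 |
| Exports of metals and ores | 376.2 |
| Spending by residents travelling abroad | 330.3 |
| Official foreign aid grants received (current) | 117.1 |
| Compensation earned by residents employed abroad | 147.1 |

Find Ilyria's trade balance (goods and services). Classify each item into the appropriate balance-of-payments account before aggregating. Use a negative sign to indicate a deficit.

-329.3

Goods: -322.4 - 836.1 + 376.2 + 801.3 = 19.0
Services: -91.0 - 207.3 - 330.3 + 280.3 = -348.3
Trade balance = 19.0 + (-348.3) = -329.3
(Excluded from the trade balance — secondary income: personal remittances sent abroad by immigrant workers 153.1, contributions paid to international organisations 28.2, official foreign aid grants received (current) 117.1; primary income: dividends received from foreign subsidiaries of resident firms 296.2, reinvested earnings on direct investment abroad 195.6, dividends paid to foreign shareholders of resident firms 263.8, compensation earned by residents employed abroad 147.1; financial account: inward foreign direct investment in the manufacturing sector 485.3, increase in resident deposits held at foreign banks 119.0; capital account: sale of embassy land to a foreign government 34.0, capital transfers received from emigrants 106.3.)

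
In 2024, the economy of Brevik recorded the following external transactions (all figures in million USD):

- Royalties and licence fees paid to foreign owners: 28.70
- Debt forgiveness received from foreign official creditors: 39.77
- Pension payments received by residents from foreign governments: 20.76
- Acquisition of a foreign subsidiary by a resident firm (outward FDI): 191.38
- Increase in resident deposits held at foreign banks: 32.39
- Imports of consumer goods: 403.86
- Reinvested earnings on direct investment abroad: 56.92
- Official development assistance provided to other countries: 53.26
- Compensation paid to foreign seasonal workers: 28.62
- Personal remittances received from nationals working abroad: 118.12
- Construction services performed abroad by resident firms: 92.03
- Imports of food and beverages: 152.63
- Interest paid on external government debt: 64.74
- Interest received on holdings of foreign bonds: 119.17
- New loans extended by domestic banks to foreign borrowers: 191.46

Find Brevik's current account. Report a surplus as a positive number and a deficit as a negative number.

-324.81

Goods: -152.63 - 403.86 = -556.49
Services: -28.70 + 92.03 = 63.33
Primary income: 56.92 - 28.62 + 119.17 - 64.74 = 82.73
Secondary income: 118.12 + 20.76 - 53.26 = 85.62
Current account = (-556.49) + 63.33 + 82.73 + 85.62 = -324.81
(Excluded from the current account — capital account: debt forgiveness received from foreign official creditors 39.77; financial account: acquisition of a foreign subsidiary by a resident firm (outward FDI) 191.38, increase in resident deposits held at foreign banks 32.39, new loans extended by domestic banks to foreign borrowers 191.46.)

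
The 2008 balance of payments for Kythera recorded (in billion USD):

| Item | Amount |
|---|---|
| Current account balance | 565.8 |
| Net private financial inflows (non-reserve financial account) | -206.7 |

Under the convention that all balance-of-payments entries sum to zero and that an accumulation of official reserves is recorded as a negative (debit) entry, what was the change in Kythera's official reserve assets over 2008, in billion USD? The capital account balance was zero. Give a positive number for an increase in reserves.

359.1

Official reserve transactions balance = -(565.8 + (-206.7)) = -359.1
An accumulation of reserves is recorded as a debit (negative entry), so the change in the stock of reserves is the negative of that balance.
Change in official reserves = -(-359.1) = 359.1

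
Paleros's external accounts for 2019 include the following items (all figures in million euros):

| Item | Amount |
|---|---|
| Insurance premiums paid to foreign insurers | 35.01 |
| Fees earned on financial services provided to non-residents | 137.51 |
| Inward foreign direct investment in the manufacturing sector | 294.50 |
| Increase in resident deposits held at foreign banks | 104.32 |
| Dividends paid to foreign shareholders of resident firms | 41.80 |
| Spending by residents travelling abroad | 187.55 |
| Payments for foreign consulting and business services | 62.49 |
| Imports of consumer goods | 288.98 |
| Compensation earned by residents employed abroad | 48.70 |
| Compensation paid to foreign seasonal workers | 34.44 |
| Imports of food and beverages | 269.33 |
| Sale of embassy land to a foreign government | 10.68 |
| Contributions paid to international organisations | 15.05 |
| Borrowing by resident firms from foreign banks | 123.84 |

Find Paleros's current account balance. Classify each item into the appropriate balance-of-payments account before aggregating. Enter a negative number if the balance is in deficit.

-748.44

Goods: -269.33 - 288.98 = -558.31
Services: -187.55 - 35.01 + 137.51 - 62.49 = -147.54
Primary income: 48.70 - 34.44 - 41.80 = -27.54
Secondary income: -15.05
Current account = (-558.31) + (-147.54) + (-27.54) + (-15.05) = -748.44
(Excluded from the current account — financial account: inward foreign direct investment in the manufacturing sector 294.50, increase in resident deposits held at foreign banks 104.32, borrowing by resident firms from foreign banks 123.84; capital account: sale of embassy land to a foreign government 10.68.)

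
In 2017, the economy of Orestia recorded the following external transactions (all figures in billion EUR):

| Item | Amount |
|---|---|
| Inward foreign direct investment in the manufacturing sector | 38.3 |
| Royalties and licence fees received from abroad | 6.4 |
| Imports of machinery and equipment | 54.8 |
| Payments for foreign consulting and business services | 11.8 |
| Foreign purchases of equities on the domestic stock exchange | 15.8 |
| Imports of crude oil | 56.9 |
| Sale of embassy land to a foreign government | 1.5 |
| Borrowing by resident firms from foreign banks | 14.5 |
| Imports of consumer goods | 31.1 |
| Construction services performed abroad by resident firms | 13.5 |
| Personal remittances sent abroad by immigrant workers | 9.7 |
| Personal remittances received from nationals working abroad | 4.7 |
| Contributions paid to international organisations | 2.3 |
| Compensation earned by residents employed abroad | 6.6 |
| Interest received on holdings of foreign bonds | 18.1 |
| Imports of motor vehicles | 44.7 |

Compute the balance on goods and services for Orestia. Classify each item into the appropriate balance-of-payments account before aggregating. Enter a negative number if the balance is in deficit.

-179.4

Goods: -31.1 - 54.8 - 44.7 - 56.9 = -187.5
Services: 13.5 - 11.8 + 6.4 = 8.1
Trade balance = -187.5 + 8.1 = -179.4
(Excluded from the trade balance — financial account: inward foreign direct investment in the manufacturing sector 38.3, foreign purchases of equities on the domestic stock exchange 15.8, borrowing by resident firms from foreign banks 14.5; capital account: sale of embassy land to a foreign government 1.5; secondary income: personal remittances sent abroad by immigrant workers 9.7, personal remittances received from nationals working abroad 4.7, contributions paid to international organisations 2.3; primary income: compensation earned by residents employed abroad 6.6, interest received on holdings of foreign bonds 18.1.)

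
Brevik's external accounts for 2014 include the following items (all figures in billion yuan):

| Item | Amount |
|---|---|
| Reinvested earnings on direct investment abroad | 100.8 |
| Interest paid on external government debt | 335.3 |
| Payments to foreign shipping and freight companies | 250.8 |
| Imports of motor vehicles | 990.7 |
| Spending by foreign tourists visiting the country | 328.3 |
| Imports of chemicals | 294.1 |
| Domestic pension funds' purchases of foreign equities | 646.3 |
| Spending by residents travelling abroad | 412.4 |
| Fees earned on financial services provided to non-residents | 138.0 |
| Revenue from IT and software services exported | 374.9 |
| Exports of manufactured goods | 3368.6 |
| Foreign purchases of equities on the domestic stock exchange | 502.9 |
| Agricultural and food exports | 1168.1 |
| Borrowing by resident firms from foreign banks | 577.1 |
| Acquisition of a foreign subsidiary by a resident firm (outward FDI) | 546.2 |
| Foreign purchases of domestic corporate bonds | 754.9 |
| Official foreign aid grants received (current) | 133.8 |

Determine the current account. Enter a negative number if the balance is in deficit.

3329.2

Goods: 3368.6 + 1168.1 - 990.7 - 294.1 = 3251.9
Services: 374.9 - 250.8 + 328.3 - 412.4 + 138.0 = 178.0
Primary income: 100.8 - 335.3 = -234.5
Secondary income: 133.8
Current account = 3251.9 + 178.0 + (-234.5) + 133.8 = 3329.2
(Excluded from the current account — financial account: domestic pension funds' purchases of foreign equities 646.3, foreign purchases of equities on the domestic stock exchange 502.9, borrowing by resident firms from foreign banks 577.1, acquisition of a foreign subsidiary by a resident firm (outward FDI) 546.2, foreign purchases of domestic corporate bonds 754.9.)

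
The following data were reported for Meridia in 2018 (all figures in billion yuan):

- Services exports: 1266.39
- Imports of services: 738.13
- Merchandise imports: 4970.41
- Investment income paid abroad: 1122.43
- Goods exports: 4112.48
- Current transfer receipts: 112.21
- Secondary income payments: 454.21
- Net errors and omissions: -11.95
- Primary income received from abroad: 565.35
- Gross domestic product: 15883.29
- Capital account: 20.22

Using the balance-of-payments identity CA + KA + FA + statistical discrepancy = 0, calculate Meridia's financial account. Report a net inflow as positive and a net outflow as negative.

Goods balance = 4112.48 - 4970.41 = -857.93
Services balance = 1266.39 - 738.13 = 528.26
Trade balance (goods + services) = -857.93 + 528.26 = -329.67
Net primary income = 565.35 - 1122.43 = -557.08
Net secondary income = 112.21 - 454.21 = -342.00
Current account = -329.67 + (-557.08) + (-342.00) = -1228.75
Financial account = -(-1228.75 + 20.22 + (-11.95)) = 1220.48

1220.48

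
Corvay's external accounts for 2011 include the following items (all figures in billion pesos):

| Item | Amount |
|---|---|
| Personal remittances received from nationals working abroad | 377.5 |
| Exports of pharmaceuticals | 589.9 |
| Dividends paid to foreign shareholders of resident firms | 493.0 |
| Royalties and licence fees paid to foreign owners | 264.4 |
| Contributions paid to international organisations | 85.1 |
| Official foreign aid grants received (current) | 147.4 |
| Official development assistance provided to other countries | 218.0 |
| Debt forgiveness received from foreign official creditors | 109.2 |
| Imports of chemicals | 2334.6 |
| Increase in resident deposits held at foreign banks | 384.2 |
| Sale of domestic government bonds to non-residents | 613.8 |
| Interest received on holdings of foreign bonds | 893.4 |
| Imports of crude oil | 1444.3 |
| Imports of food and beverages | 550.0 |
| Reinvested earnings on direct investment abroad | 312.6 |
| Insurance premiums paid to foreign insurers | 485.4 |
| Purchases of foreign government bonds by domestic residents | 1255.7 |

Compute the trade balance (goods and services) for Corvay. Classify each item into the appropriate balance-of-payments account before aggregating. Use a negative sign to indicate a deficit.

Goods: -550.0 - 1444.3 + 589.9 - 2334.6 = -3739.0
Services: -264.4 - 485.4 = -749.8
Trade balance = -3739.0 + (-749.8) = -4488.8
(Excluded from the trade balance — secondary income: personal remittances received from nationals working abroad 377.5, contributions paid to international organisations 85.1, official foreign aid grants received (current) 147.4, official development assistance provided to other countries 218.0; primary income: dividends paid to foreign shareholders of resident firms 493.0, interest received on holdings of foreign bonds 893.4, reinvested earnings on direct investment abroad 312.6; capital account: debt forgiveness received from foreign official creditors 109.2; financial account: increase in resident deposits held at foreign banks 384.2, sale of domestic government bonds to non-residents 613.8, purchases of foreign government bonds by domestic residents 1255.7.)

-4488.8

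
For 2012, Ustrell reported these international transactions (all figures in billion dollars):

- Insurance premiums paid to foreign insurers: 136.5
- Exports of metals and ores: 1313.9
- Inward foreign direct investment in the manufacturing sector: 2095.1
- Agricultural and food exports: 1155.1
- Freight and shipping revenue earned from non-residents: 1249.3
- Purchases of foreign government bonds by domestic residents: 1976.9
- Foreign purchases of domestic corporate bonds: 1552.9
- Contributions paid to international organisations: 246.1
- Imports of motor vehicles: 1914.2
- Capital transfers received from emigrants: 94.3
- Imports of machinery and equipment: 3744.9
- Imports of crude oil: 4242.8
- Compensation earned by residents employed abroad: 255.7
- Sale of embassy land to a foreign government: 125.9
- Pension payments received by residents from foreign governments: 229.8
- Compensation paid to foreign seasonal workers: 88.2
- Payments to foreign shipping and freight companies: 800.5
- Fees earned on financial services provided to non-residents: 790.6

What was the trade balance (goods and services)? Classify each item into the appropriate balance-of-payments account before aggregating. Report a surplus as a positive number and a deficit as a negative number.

-6330.0

Goods: 1313.9 - 3744.9 - 4242.8 + 1155.1 - 1914.2 = -7432.9
Services: 790.6 + 1249.3 - 136.5 - 800.5 = 1102.9
Trade balance = -7432.9 + 1102.9 = -6330.0
(Excluded from the trade balance — financial account: inward foreign direct investment in the manufacturing sector 2095.1, purchases of foreign government bonds by domestic residents 1976.9, foreign purchases of domestic corporate bonds 1552.9; secondary income: contributions paid to international organisations 246.1, pension payments received by residents from foreign governments 229.8; capital account: capital transfers received from emigrants 94.3, sale of embassy land to a foreign government 125.9; primary income: compensation earned by residents employed abroad 255.7, compensation paid to foreign seasonal workers 88.2.)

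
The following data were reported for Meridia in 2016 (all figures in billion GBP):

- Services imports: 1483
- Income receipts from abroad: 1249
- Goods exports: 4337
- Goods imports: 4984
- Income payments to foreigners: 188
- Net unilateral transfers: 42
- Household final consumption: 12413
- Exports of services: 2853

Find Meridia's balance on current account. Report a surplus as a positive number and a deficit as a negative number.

1826

Goods balance = 4337 - 4984 = -647
Services balance = 2853 - 1483 = 1370
Trade balance (goods + services) = -647 + 1370 = 723
Net primary income = 1249 - 188 = 1061
Net secondary income = 42
Current account = 723 + 1061 + 42 = 1826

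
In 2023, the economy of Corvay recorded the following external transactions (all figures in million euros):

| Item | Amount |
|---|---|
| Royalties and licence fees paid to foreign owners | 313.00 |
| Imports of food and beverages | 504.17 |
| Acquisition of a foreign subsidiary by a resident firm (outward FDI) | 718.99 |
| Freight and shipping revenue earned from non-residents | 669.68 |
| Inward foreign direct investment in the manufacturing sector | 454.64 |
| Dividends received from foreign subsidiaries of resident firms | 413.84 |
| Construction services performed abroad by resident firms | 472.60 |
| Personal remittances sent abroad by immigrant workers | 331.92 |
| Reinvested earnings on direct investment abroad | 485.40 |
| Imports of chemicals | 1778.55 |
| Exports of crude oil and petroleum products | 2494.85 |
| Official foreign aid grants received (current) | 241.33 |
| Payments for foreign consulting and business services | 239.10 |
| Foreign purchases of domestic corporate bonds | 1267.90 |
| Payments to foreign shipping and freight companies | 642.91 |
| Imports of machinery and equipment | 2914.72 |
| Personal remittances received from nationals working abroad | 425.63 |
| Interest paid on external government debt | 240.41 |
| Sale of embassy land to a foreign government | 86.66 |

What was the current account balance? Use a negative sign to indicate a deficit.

-1761.45

Goods: 2494.85 - 2914.72 - 504.17 - 1778.55 = -2702.59
Services: -239.10 + 472.60 + 669.68 - 642.91 - 313.00 = -52.73
Primary income: -240.41 + 413.84 + 485.40 = 658.83
Secondary income: -331.92 + 425.63 + 241.33 = 335.04
Current account = (-2702.59) + (-52.73) + 658.83 + 335.04 = -1761.45
(Excluded from the current account — financial account: acquisition of a foreign subsidiary by a resident firm (outward FDI) 718.99, inward foreign direct investment in the manufacturing sector 454.64, foreign purchases of domestic corporate bonds 1267.90; capital account: sale of embassy land to a foreign government 86.66.)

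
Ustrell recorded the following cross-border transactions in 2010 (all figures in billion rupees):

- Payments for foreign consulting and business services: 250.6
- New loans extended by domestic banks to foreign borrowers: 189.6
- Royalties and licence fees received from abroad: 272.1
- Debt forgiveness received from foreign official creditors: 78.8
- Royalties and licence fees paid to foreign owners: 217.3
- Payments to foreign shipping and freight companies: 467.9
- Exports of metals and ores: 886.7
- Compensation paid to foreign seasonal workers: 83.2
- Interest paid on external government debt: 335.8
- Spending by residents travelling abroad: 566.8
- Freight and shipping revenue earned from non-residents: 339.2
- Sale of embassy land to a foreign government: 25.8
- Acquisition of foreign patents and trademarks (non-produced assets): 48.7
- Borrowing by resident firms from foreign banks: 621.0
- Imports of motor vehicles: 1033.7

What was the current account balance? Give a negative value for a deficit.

-1457.3

Goods: -1033.7 + 886.7 = -147.0
Services: -217.3 + 272.1 - 250.6 + 339.2 - 467.9 - 566.8 = -891.3
Primary income: -83.2 - 335.8 = -419.0
Current account = (-147.0) + (-891.3) + (-419.0) = -1457.3
(Excluded from the current account — financial account: new loans extended by domestic banks to foreign borrowers 189.6, borrowing by resident firms from foreign banks 621.0; capital account: debt forgiveness received from foreign official creditors 78.8, sale of embassy land to a foreign government 25.8, acquisition of foreign patents and trademarks (non-produced assets) 48.7.)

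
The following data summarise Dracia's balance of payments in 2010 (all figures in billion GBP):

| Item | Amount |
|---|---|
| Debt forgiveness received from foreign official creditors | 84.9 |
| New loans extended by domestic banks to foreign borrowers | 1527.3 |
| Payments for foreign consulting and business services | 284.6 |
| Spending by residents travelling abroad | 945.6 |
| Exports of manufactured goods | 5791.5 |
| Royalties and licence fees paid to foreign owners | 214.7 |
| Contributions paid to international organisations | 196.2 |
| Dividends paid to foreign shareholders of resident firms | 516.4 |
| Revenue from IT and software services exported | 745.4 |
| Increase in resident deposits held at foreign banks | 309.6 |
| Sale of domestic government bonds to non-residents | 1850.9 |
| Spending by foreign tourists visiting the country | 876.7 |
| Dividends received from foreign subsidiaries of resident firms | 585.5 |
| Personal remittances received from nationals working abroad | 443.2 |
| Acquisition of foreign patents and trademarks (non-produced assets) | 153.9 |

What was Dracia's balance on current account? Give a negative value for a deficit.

Goods: 5791.5
Services: -945.6 - 284.6 - 214.7 + 876.7 + 745.4 = 177.2
Primary income: 585.5 - 516.4 = 69.1
Secondary income: -196.2 + 443.2 = 247.0
Current account = 5791.5 + 177.2 + 69.1 + 247.0 = 6284.8
(Excluded from the current account — capital account: debt forgiveness received from foreign official creditors 84.9, acquisition of foreign patents and trademarks (non-produced assets) 153.9; financial account: new loans extended by domestic banks to foreign borrowers 1527.3, increase in resident deposits held at foreign banks 309.6, sale of domestic government bonds to non-residents 1850.9.)

6284.8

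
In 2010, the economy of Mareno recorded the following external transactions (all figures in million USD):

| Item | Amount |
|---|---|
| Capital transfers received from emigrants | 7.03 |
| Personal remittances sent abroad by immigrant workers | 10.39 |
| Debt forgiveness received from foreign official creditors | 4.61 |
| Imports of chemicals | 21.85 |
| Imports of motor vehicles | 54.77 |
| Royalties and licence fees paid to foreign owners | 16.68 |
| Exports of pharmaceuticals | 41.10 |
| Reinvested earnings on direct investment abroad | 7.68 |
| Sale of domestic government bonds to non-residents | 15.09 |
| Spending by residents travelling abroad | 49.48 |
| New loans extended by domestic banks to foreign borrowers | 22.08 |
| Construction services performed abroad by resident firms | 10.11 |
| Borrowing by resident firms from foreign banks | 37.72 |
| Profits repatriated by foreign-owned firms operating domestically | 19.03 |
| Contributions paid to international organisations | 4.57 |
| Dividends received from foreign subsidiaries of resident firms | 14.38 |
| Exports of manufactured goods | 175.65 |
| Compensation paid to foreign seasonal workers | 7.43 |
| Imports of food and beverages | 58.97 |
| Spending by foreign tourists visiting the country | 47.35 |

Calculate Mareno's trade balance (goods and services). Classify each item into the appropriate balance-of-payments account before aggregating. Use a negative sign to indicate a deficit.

Goods: -21.85 - 58.97 + 175.65 - 54.77 + 41.10 = 81.16
Services: -49.48 - 16.68 + 10.11 + 47.35 = -8.70
Trade balance = 81.16 + (-8.70) = 72.46
(Excluded from the trade balance — capital account: capital transfers received from emigrants 7.03, debt forgiveness received from foreign official creditors 4.61; secondary income: personal remittances sent abroad by immigrant workers 10.39, contributions paid to international organisations 4.57; primary income: reinvested earnings on direct investment abroad 7.68, profits repatriated by foreign-owned firms operating domestically 19.03, dividends received from foreign subsidiaries of resident firms 14.38, compensation paid to foreign seasonal workers 7.43; financial account: sale of domestic government bonds to non-residents 15.09, new loans extended by domestic banks to foreign borrowers 22.08, borrowing by resident firms from foreign banks 37.72.)

72.46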